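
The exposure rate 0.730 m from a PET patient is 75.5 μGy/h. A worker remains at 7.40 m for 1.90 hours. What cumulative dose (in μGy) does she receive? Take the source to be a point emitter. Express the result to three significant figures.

Using I₁d₁² = I₂d₂², rate at 7.40 m:
(0.730/7.40)² = 0.009732, so 75.5 × 0.009732 = 0.7348 μGy/h.
Dose = rate × time = 0.7348 μGy/h × 1.900 h = 1.396 μGy.

1.40 μGy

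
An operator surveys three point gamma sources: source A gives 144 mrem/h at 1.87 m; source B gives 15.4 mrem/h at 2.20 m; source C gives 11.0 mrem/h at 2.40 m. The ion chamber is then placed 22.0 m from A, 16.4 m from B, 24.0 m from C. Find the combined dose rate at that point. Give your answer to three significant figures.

By superposition, sum each source's inverse-square contribution:
A: 144 × (1.87/22.0)² = 1.040 mrem/h
B: 15.4 × (2.20/16.4)² = 0.2771 mrem/h
C: 11.0 × (2.40/24.0)² = 0.1100 mrem/h
Total = 1.040 + 0.2771 + 0.1100 = 1.427 mrem/h.

1.43 mrem/h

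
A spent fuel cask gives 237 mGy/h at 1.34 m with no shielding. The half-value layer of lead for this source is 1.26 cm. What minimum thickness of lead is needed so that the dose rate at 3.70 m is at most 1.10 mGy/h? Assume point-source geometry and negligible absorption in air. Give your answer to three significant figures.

6.07 cm

At 3.70 m, distance alone gives 237 × (1.34/3.70)² = 237 × 0.1312 = 31.09 mGy/h.
Further attenuation needed: 31.09/1.10 = 28.26.
n = log₂(28.26) = 4.821 half-value layers.
Thickness = 4.821 × 1.26 cm = 6.074 cm.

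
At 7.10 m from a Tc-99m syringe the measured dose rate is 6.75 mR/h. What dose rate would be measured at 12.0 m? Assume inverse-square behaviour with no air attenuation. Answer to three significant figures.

Since intensity falls as 1/r², scaling from 7.10 m to 12.0 m:
6.75 × (7.10/12.0)² = 6.75 × 0.3501 = 2.363 mR/h.

2.36 mR/h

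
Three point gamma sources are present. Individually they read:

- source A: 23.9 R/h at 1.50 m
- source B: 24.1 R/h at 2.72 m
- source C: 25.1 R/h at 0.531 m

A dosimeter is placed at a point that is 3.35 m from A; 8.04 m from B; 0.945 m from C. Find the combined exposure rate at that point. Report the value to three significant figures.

By superposition, sum each source's inverse-square contribution:
A: 23.9 × (1.50/3.35)² = 4.792 R/h
B: 24.1 × (2.72/8.04)² = 2.758 R/h
C: 25.1 × (0.531/0.945)² = 7.925 R/h
Total = 4.792 + 2.758 + 7.925 = 15.47 R/h.

15.5 R/h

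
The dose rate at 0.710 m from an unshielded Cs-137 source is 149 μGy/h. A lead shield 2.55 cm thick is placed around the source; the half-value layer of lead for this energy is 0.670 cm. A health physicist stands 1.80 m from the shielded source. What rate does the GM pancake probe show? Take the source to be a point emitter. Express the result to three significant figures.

1.66 μGy/h

Distance alone: 149 × (0.710/1.80)² = 149 × 0.1556 = 23.18 μGy/h.
Shield: 2.55/0.670 = 3.806 half-value layers → attenuation 2^(−3.806) = 0.07150.
Combined: 23.18 × 0.07150 = 1.657 μGy/h.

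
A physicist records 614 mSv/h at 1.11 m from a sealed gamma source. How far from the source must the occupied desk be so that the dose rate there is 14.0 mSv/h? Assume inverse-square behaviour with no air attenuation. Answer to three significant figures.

Applying the 1/r² law, d₂ = d₁·√(I₁/I₂).
I₁/I₂ = 614/14.0 = 43.86, so d₂ = 1.11 × √43.86 = 7.351 m.

7.35 m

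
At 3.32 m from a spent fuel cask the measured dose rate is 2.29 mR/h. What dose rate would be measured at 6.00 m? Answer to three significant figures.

Applying the 1/r² law, scaling from 3.32 m to 6.00 m:
2.29 × (3.32/6.00)² = 2.29 × 0.3062 = 0.7012 mR/h.

0.701 mR/h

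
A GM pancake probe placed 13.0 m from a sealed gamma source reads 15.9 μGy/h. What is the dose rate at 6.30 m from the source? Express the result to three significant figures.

Since intensity falls as 1/r², scaling from 13.0 m to 6.30 m:
(13.0/6.30)² = 4.258, so 15.9 × 4.258 = 67.70 μGy/h.

67.7 μGy/h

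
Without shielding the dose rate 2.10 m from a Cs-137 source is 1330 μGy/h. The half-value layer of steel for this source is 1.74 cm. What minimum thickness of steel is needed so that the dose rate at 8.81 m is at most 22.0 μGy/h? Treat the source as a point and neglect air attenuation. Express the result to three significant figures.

At 8.81 m, distance alone gives (2.10/8.81)² = 0.05682, so 1330 × 0.05682 = 75.57 μGy/h.
Further attenuation needed: 75.57/22.0 = 3.435.
n = log₂(3.435) = 1.780 half-value layers.
Thickness = 1.780 × 1.74 cm = 3.097 cm.

3.10 cm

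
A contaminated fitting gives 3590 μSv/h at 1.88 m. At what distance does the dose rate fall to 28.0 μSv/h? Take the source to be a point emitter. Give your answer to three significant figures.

By the inverse-square law, d₂ = d₁·√(I₁/I₂).
I₁/I₂ = 3590/28.0 = 128.2, so d₂ = 1.88 × √128.2 = 21.29 m.

21.3 m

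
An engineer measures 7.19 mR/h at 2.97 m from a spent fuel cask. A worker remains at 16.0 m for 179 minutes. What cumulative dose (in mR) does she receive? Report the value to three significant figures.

Using I₁d₁² = I₂d₂², rate at 16.0 m:
(2.97/16.0)² = 0.03446, so 7.19 × 0.03446 = 0.2478 mR/h.
Dose = rate × time = 0.2478 mR/h × 2.983 h = 0.7392 mR.

0.739 mR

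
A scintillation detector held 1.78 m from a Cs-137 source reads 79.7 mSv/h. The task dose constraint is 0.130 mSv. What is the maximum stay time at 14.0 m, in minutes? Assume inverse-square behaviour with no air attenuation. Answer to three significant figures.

Using I₁d₁² = I₂d₂², rate at 14.0 m:
(1.78/14.0)² = 0.01617, so 79.7 × 0.01617 = 1.289 mSv/h.
Stay time = 0.130 mSv ÷ 1.289 mSv/h = 0.1009 h = 6.054 min.

6.05 min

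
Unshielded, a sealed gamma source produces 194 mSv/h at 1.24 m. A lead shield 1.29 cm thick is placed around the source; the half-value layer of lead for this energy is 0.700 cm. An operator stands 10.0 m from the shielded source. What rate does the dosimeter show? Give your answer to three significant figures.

0.832 mSv/h

Distance alone: 194 × (1.24/10.0)² = 194 × 0.01538 = 2.984 mSv/h.
Shield: 1.29/0.700 = 1.843 half-value layers → attenuation 2^(−1.843) = 0.2787.
Combined: 2.984 × 0.2787 = 0.8316 mSv/h.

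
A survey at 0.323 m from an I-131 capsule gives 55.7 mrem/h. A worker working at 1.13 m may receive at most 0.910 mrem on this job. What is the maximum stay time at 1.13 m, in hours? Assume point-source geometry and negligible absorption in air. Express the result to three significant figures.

0.200 h

Using I₁d₁² = I₂d₂², rate at 1.13 m:
55.7 × (0.323/1.13)² = 55.7 × 0.08170 = 4.551 mrem/h.
Stay time = 0.910 mrem ÷ 4.551 mrem/h = 0.2000 h.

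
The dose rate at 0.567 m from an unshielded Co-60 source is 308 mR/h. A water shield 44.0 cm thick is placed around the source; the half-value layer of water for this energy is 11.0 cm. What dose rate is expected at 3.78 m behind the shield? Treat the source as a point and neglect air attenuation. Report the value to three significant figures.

0.433 mR/h

Distance alone: (0.567/3.78)² = 0.02250, so 308 × 0.02250 = 6.930 mR/h.
Shield: 44.0/11.0 = 4.000 half-value layers → attenuation 2^(−4.000) = 0.06250.
Combined: 6.930 × 0.06250 = 0.4331 mR/h.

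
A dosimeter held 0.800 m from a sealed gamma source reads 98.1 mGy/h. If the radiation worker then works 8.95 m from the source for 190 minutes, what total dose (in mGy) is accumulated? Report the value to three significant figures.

Intensity scales as (d₁/d₂)², so rate at 8.95 m:
98.1 × (0.800/8.95)² = 98.1 × 0.007990 = 0.7838 mGy/h.
Dose = rate × time = 0.7838 mGy/h × 3.167 h = 2.482 mGy.

2.48 mGy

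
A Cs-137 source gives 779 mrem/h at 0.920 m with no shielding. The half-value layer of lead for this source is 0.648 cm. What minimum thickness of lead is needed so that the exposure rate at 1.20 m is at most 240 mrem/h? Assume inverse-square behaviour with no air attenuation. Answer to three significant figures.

At 1.20 m, distance alone gives (0.920/1.20)² = 0.5878, so 779 × 0.5878 = 457.9 mrem/h.
Further attenuation needed: 457.9/240 = 1.908.
n = log₂(1.908) = 0.9321 half-value layers.
Thickness = 0.9321 × 0.648 cm = 0.6040 cm.

0.604 cm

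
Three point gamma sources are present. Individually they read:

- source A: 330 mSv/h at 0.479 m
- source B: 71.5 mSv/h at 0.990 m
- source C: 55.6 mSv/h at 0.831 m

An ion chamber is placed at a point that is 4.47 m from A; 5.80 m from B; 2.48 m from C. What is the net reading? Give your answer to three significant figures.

12.1 mSv/h

Each source contributes Iᵢ·(dᵢ/rᵢ)²; contributions add.
A: 330 × (0.479/4.47)² = 3.789 mSv/h
B: 71.5 × (0.990/5.80)² = 2.083 mSv/h
C: 55.6 × (0.831/2.48)² = 6.243 mSv/h
Total = 3.789 + 2.083 + 6.243 = 12.12 mSv/h.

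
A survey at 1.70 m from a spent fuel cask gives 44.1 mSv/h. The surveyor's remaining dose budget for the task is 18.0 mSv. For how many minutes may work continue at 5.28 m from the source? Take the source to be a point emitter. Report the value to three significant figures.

236 min

By the inverse-square law, rate at 5.28 m:
(1.70/5.28)² = 0.1037, so 44.1 × 0.1037 = 4.573 mSv/h.
Stay time = 18.0 mSv ÷ 4.573 mSv/h = 3.936 h = 236.2 min.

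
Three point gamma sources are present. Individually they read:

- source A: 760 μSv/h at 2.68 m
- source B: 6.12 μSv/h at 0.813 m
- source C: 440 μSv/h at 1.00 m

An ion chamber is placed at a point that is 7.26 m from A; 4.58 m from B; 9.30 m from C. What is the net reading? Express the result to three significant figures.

By superposition, sum each source's inverse-square contribution:
A: 760 × (2.68/7.26)² = 103.6 μSv/h
B: 6.12 × (0.813/4.58)² = 0.1928 μSv/h
C: 440 × (1.00/9.30)² = 5.087 μSv/h
Total = 103.6 + 0.1928 + 5.087 = 108.9 μSv/h.

109 μSv/h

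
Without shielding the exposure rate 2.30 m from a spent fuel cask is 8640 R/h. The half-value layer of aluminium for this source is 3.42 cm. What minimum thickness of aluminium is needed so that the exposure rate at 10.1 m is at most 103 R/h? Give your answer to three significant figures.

At 10.1 m, distance alone gives 8640 × (2.30/10.1)² = 8640 × 0.05186 = 448.1 R/h.
Further attenuation needed: 448.1/103 = 4.350.
n = log₂(4.350) = 2.121 half-value layers.
Thickness = 2.121 × 3.42 cm = 7.254 cm.

7.25 cm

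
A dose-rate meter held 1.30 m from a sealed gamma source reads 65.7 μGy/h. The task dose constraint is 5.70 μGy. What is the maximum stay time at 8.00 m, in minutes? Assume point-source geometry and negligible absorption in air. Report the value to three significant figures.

By the inverse-square law, rate at 8.00 m:
65.7 × (1.30/8.00)² = 65.7 × 0.02641 = 1.735 μGy/h.
Stay time = 5.70 μGy ÷ 1.735 μGy/h = 3.285 h = 197.1 min.

197 min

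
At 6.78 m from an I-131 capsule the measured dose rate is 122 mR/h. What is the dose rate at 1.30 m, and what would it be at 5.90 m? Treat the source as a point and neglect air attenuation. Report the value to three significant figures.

Using I₁d₁² = I₂d₂²,
At 1.30 m: (6.78/1.30)² = 27.20, so 122 × 27.20 = 3318 mR/h
At 5.90 m: (1.30/5.90)² = 0.04855, so 3318 × 0.04855 = 161.1 mR/h.

3320 mR/h; 161 mR/h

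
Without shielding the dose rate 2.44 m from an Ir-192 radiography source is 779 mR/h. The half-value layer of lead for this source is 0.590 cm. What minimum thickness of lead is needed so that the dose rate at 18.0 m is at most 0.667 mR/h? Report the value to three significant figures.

2.61 cm

At 18.0 m, distance alone gives (2.44/18.0)² = 0.01838, so 779 × 0.01838 = 14.32 mR/h.
Further attenuation needed: 14.32/0.667 = 21.47.
n = log₂(21.47) = 4.424 half-value layers.
Thickness = 4.424 × 0.590 cm = 2.610 cm.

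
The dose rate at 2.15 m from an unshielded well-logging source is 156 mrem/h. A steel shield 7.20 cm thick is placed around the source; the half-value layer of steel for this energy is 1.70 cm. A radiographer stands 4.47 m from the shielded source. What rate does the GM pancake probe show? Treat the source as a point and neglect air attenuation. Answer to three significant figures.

1.92 mrem/h

Distance alone: (2.15/4.47)² = 0.2313, so 156 × 0.2313 = 36.08 mrem/h.
Shield: 7.20/1.70 = 4.235 half-value layers → attenuation 2^(−4.235) = 0.05311.
Combined: 36.08 × 0.05311 = 1.916 mrem/h.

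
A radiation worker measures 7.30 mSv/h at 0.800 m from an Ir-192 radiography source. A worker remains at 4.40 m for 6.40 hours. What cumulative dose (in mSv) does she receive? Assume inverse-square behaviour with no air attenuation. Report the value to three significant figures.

Intensity scales as (d₁/d₂)², so rate at 4.40 m:
7.30 × (0.800/4.40)² = 7.30 × 0.03306 = 0.2413 mSv/h.
Dose = rate × time = 0.2413 mSv/h × 6.400 h = 1.544 mSv.

1.54 mSv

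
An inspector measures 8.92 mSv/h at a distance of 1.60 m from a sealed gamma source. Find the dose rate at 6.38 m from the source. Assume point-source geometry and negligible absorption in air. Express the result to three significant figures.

0.561 mSv/h

Intensity scales as (d₁/d₂)², so the rate at 6.38 m is
(1.60/6.38)² = 0.06289, so 8.92 × 0.06289 = 0.5610 mSv/h.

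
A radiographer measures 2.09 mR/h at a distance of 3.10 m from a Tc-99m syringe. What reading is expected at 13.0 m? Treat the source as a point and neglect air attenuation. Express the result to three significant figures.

Using I₁d₁² = I₂d₂², the rate at 13.0 m is
(3.10/13.0)² = 0.05686, so 2.09 × 0.05686 = 0.1188 mR/h.

0.119 mR/h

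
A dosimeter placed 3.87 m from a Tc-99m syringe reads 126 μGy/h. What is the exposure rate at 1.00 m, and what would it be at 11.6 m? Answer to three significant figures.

Since intensity falls as 1/r²,
At 1.00 m: (3.87/1.00)² = 14.98, so 126 × 14.98 = 1887 μGy/h
At 11.6 m: (1.00/11.6)² = 0.007432, so 1887 × 0.007432 = 14.02 μGy/h.

1890 μGy/h; 14.0 μGy/h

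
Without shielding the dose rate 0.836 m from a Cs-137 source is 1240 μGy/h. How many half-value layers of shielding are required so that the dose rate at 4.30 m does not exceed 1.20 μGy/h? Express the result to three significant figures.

At 4.30 m, distance alone gives 1240 × (0.836/4.30)² = 1240 × 0.03780 = 46.87 μGy/h.
Further attenuation needed: 46.87/1.20 = 39.06.
n = log₂(39.06) = 5.288 half-value layers.

5.29 half-value layers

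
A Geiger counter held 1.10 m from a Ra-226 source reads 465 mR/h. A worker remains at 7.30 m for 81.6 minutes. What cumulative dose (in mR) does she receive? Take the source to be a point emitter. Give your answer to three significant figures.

Using I₁d₁² = I₂d₂², rate at 7.30 m:
465 × (1.10/7.30)² = 465 × 0.02271 = 10.56 mR/h.
Dose = rate × time = 10.56 mR/h × 1.360 h = 14.36 mR.

14.4 mR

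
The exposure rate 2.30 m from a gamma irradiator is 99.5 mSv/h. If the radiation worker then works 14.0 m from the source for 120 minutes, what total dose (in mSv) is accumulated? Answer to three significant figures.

5.37 mSv

Using I₁d₁² = I₂d₂², rate at 14.0 m:
(2.30/14.0)² = 0.02699, so 99.5 × 0.02699 = 2.686 mSv/h.
Dose = rate × time = 2.686 mSv/h × 2.000 h = 5.372 mSv.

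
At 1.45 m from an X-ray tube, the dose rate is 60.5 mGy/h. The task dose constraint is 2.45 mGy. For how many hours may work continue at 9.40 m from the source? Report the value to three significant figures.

1.70 h

Intensity scales as (d₁/d₂)², so rate at 9.40 m:
60.5 × (1.45/9.40)² = 60.5 × 0.02379 = 1.439 mGy/h.
Stay time = 2.45 mGy ÷ 1.439 mGy/h = 1.703 h.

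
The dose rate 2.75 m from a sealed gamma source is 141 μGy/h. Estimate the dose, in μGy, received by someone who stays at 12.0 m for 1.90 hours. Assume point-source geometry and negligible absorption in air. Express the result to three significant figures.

14.1 μGy

Using I₁d₁² = I₂d₂², rate at 12.0 m:
(2.75/12.0)² = 0.05252, so 141 × 0.05252 = 7.405 μGy/h.
Dose = rate × time = 7.405 μGy/h × 1.900 h = 14.07 μGy.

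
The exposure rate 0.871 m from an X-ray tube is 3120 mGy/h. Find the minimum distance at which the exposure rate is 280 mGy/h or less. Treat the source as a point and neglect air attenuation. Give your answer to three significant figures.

Applying the 1/r² law, d₂ = d₁·√(I₁/I₂).
I₁/I₂ = 3120/280 = 11.14, so d₂ = 0.871 × √11.14 = 2.907 m.

2.91 m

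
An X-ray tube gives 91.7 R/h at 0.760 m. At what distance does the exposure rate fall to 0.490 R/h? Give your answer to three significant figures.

Since intensity falls as 1/r², d₂ = d₁·√(I₁/I₂).
I₁/I₂ = 91.7/0.490 = 187.1, so d₂ = 0.760 × √187.1 = 10.40 m.

10.4 m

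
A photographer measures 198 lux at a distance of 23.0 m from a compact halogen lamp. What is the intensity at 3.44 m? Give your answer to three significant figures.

Since intensity falls as 1/r², the rate at 3.44 m is
(23.0/3.44)² = 44.70, so 198 × 44.70 = 8851 lux.

8850 lux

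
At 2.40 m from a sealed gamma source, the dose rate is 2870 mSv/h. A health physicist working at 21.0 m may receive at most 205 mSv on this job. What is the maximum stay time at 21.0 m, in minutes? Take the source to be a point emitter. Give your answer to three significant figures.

328 min

Intensity scales as (d₁/d₂)², so rate at 21.0 m:
(2.40/21.0)² = 0.01306, so 2870 × 0.01306 = 37.48 mSv/h.
Stay time = 205 mSv ÷ 37.48 mSv/h = 5.470 h = 328.2 min.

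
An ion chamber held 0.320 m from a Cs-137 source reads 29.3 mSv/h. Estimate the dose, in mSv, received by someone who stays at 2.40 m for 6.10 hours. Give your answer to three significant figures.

3.18 mSv

Using I₁d₁² = I₂d₂², rate at 2.40 m:
29.3 × (0.320/2.40)² = 29.3 × 0.01778 = 0.5210 mSv/h.
Dose = rate × time = 0.5210 mSv/h × 6.100 h = 3.178 mSv.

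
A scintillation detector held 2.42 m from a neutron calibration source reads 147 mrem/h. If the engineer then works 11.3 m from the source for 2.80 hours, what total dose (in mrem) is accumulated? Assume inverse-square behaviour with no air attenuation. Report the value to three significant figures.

Intensity scales as (d₁/d₂)², so rate at 11.3 m:
(2.42/11.3)² = 0.04586, so 147 × 0.04586 = 6.741 mrem/h.
Dose = rate × time = 6.741 mrem/h × 2.800 h = 18.87 mrem.

18.9 mrem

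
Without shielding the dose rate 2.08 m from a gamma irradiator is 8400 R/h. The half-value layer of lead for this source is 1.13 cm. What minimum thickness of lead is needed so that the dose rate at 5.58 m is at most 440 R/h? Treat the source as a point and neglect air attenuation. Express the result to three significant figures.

At 5.58 m, distance alone gives (2.08/5.58)² = 0.1389, so 8400 × 0.1389 = 1167 R/h.
Further attenuation needed: 1167/440 = 2.652.
n = log₂(2.652) = 1.407 half-value layers.
Thickness = 1.407 × 1.13 cm = 1.590 cm.

1.59 cm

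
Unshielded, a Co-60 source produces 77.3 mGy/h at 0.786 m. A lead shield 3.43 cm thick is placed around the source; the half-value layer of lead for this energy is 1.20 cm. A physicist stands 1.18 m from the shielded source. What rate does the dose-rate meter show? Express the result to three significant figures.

Distance alone: 77.3 × (0.786/1.18)² = 77.3 × 0.4437 = 34.30 mGy/h.
Shield: 3.43/1.20 = 2.858 half-value layers → attenuation 2^(−2.858) = 0.1379.
Combined: 34.30 × 0.1379 = 4.730 mGy/h.

4.73 mGy/h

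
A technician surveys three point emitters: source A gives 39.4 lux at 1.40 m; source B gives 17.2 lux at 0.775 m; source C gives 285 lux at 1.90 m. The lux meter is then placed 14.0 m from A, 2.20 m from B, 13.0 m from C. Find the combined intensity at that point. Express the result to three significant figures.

By superposition, sum each source's inverse-square contribution:
A: 39.4 × (1.40/14.0)² = 0.3940 lux
B: 17.2 × (0.775/2.20)² = 2.134 lux
C: 285 × (1.90/13.0)² = 6.088 lux
Total = 0.3940 + 2.134 + 6.088 = 8.616 lux.

8.62 lux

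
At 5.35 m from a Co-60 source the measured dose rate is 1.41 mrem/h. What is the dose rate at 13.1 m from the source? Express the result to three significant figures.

By the inverse-square law, scaling from 5.35 m to 13.1 m:
(5.35/13.1)² = 0.1668, so 1.41 × 0.1668 = 0.2352 mrem/h.

0.235 mrem/h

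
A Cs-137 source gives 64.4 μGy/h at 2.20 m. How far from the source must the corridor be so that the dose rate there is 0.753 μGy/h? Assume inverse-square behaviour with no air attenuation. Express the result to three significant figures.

Intensity scales as (d₁/d₂)², so d₂ = d₁·√(I₁/I₂).
I₁/I₂ = 64.4/0.753 = 85.52, so d₂ = 2.20 × √85.52 = 20.34 m.

20.3 m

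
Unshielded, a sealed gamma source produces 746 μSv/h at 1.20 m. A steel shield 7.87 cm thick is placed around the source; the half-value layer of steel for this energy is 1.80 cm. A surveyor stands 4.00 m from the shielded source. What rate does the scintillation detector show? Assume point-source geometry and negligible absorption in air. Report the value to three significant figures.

Distance alone: 746 × (1.20/4.00)² = 746 × 0.09000 = 67.14 μSv/h.
Shield: 7.87/1.80 = 4.372 half-value layers → attenuation 2^(−4.372) = 0.04829.
Combined: 67.14 × 0.04829 = 3.242 μSv/h.

3.24 μSv/h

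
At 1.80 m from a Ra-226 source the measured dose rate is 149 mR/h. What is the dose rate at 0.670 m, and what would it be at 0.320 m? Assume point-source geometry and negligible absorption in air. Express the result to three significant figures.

Intensity scales as (d₁/d₂)², so
At 0.670 m: 149 × (1.80/0.670)² = 149 × 7.218 = 1075 mR/h
At 0.320 m: 1075 × (0.670/0.320)² = 1075 × 4.384 = 4713 mR/h.

1080 mR/h; 4710 mR/h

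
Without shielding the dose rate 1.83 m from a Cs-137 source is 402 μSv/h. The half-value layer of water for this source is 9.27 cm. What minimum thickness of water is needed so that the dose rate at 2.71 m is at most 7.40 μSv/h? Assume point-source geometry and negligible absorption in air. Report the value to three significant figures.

42.9 cm

At 2.71 m, distance alone gives (1.83/2.71)² = 0.4560, so 402 × 0.4560 = 183.3 μSv/h.
Further attenuation needed: 183.3/7.40 = 24.77.
n = log₂(24.77) = 4.631 half-value layers.
Thickness = 4.631 × 9.27 cm = 42.93 cm.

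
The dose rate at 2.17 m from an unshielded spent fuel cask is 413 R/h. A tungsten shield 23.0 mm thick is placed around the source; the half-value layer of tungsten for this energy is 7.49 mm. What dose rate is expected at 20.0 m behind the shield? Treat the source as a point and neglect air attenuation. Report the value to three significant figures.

0.579 R/h

Distance alone: 413 × (2.17/20.0)² = 413 × 0.01177 = 4.861 R/h.
Shield: 23.0/7.49 = 3.071 half-value layers → attenuation 2^(−3.071) = 0.1190.
Combined: 4.861 × 0.1190 = 0.5785 R/h.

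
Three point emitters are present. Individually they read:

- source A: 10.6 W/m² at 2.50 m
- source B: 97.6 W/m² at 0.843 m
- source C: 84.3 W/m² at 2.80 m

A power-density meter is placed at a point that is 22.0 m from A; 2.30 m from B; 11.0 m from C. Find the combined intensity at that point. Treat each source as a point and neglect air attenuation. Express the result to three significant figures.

Each source contributes Iᵢ·(dᵢ/rᵢ)²; contributions add.
A: 10.6 × (2.50/22.0)² = 0.1369 W/m²
B: 97.6 × (0.843/2.30)² = 13.11 W/m²
C: 84.3 × (2.80/11.0)² = 5.462 W/m²
Total = 0.1369 + 13.11 + 5.462 = 18.71 W/m².

18.7 W/m²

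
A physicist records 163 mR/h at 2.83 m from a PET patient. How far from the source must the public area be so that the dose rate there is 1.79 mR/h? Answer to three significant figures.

27.0 m

Applying the 1/r² law, d₂ = d₁·√(I₁/I₂).
I₁/I₂ = 163/1.79 = 91.06, so d₂ = 2.83 × √91.06 = 27.01 m.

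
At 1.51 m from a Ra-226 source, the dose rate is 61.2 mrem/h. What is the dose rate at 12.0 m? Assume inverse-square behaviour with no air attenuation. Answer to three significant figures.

By the inverse-square law, the rate at 12.0 m is
61.2 × (1.51/12.0)² = 61.2 × 0.01583 = 0.9688 mrem/h.

0.969 mrem/h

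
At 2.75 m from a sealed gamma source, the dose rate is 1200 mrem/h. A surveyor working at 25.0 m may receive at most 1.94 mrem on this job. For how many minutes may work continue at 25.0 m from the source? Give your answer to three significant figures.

Intensity scales as (d₁/d₂)², so rate at 25.0 m:
(2.75/25.0)² = 0.01210, so 1200 × 0.01210 = 14.52 mrem/h.
Stay time = 1.94 mrem ÷ 14.52 mrem/h = 0.1336 h = 8.016 min.

8.02 min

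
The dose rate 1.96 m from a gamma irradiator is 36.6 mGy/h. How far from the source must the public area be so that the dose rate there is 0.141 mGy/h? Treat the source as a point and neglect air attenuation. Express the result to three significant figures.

Using I₁d₁² = I₂d₂², d₂ = d₁·√(I₁/I₂).
I₁/I₂ = 36.6/0.141 = 259.6, so d₂ = 1.96 × √259.6 = 31.58 m.

31.6 m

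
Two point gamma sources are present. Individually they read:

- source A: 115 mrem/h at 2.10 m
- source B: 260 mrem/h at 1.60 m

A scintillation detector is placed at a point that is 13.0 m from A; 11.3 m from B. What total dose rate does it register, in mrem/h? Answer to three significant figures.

Each source contributes Iᵢ·(dᵢ/rᵢ)²; contributions add.
A: 115 × (2.10/13.0)² = 3.001 mrem/h
B: 260 × (1.60/11.3)² = 5.213 mrem/h
Total = 3.001 + 5.213 = 8.214 mrem/h.

8.21 mrem/h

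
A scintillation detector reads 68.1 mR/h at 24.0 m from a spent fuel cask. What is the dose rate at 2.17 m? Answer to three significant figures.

8330 mR/h

By the inverse-square law, the rate at 2.17 m is
(24.0/2.17)² = 122.3, so 68.1 × 122.3 = 8329 mR/h.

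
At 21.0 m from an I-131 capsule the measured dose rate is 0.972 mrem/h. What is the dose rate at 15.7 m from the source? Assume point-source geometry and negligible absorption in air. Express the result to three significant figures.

Since intensity falls as 1/r², scaling from 21.0 m to 15.7 m:
(21.0/15.7)² = 1.789, so 0.972 × 1.789 = 1.739 mrem/h.

1.74 mrem/h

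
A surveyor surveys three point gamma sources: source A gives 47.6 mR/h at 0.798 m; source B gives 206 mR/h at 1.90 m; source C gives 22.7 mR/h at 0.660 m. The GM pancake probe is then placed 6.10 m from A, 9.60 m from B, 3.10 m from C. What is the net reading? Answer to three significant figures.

Each source contributes Iᵢ·(dᵢ/rᵢ)²; contributions add.
A: 47.6 × (0.798/6.10)² = 0.8146 mR/h
B: 206 × (1.90/9.60)² = 8.069 mR/h
C: 22.7 × (0.660/3.10)² = 1.029 mR/h
Total = 0.8146 + 8.069 + 1.029 = 9.913 mR/h.

9.91 mR/h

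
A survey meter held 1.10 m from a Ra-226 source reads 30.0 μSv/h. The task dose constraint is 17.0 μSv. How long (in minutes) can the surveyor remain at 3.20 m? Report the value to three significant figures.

Using I₁d₁² = I₂d₂², rate at 3.20 m:
(1.10/3.20)² = 0.1182, so 30.0 × 0.1182 = 3.546 μSv/h.
Stay time = 17.0 μSv ÷ 3.546 μSv/h = 4.794 h = 287.6 min.

288 min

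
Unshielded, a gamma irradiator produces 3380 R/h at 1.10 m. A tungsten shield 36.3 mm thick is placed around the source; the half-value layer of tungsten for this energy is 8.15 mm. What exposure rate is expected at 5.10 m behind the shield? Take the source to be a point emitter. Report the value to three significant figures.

Distance alone: (1.10/5.10)² = 0.04652, so 3380 × 0.04652 = 157.2 R/h.
Shield: 36.3/8.15 = 4.454 half-value layers → attenuation 2^(−4.454) = 0.04563.
Combined: 157.2 × 0.04563 = 7.173 R/h.

7.17 R/h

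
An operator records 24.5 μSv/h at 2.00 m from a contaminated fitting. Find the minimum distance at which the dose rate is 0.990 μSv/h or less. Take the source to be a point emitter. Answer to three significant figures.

Using I₁d₁² = I₂d₂², d₂ = d₁·√(I₁/I₂).
I₁/I₂ = 24.5/0.990 = 24.75, so d₂ = 2.00 × √24.75 = 9.950 m.

9.95 m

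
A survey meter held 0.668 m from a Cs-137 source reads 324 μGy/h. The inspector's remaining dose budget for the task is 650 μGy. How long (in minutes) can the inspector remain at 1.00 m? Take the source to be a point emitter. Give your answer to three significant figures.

270 min

By the inverse-square law, rate at 1.00 m:
(0.668/1.00)² = 0.4462, so 324 × 0.4462 = 144.6 μGy/h.
Stay time = 650 μGy ÷ 144.6 μGy/h = 4.495 h = 269.7 min.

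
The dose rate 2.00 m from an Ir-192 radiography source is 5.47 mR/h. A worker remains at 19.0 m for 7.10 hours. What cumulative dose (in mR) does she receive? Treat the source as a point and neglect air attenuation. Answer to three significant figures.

0.430 mR

Intensity scales as (d₁/d₂)², so rate at 19.0 m:
5.47 × (2.00/19.0)² = 5.47 × 0.01108 = 0.06061 mR/h.
Dose = rate × time = 0.06061 mR/h × 7.100 h = 0.4303 mR.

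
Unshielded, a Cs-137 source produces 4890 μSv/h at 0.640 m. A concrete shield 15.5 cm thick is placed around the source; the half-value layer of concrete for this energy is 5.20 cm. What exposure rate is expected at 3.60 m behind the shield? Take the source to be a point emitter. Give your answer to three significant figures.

19.6 μSv/h

Distance alone: (0.640/3.60)² = 0.03160, so 4890 × 0.03160 = 154.5 μSv/h.
Shield: 15.5/5.20 = 2.981 half-value layers → attenuation 2^(−2.981) = 0.1267.
Combined: 154.5 × 0.1267 = 19.58 μSv/h.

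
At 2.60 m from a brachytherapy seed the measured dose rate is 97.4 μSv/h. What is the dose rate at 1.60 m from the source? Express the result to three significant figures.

257 μSv/h

Intensity scales as (d₁/d₂)², so scaling from 2.60 m to 1.60 m:
97.4 × (2.60/1.60)² = 97.4 × 2.641 = 257.2 μSv/h.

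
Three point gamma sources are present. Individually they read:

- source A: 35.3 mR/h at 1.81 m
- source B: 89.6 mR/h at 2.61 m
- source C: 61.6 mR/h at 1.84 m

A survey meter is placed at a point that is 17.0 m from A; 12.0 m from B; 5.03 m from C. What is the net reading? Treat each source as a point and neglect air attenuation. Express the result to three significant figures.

Each source contributes Iᵢ·(dᵢ/rᵢ)²; contributions add.
A: 35.3 × (1.81/17.0)² = 0.4002 mR/h
B: 89.6 × (2.61/12.0)² = 4.239 mR/h
C: 61.6 × (1.84/5.03)² = 8.243 mR/h
Total = 0.4002 + 4.239 + 8.243 = 12.88 mR/h.

12.9 mR/h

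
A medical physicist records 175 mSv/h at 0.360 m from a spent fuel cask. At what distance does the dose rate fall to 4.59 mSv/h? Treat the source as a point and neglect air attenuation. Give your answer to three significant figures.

2.22 m

Applying the 1/r² law, d₂ = d₁·√(I₁/I₂).
I₁/I₂ = 175/4.59 = 38.13, so d₂ = 0.360 × √38.13 = 2.223 m.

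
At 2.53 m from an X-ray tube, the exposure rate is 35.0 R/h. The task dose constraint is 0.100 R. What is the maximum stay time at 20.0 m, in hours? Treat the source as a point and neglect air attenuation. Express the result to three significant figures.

0.179 h

Using I₁d₁² = I₂d₂², rate at 20.0 m:
35.0 × (2.53/20.0)² = 35.0 × 0.01600 = 0.5600 R/h.
Stay time = 0.100 R ÷ 0.5600 R/h = 0.1786 h.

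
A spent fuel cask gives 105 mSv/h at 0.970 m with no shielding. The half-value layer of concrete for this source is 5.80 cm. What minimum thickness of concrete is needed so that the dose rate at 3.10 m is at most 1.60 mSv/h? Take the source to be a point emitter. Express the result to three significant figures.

At 3.10 m, distance alone gives (0.970/3.10)² = 0.09791, so 105 × 0.09791 = 10.28 mSv/h.
Further attenuation needed: 10.28/1.60 = 6.425.
n = log₂(6.425) = 2.684 half-value layers.
Thickness = 2.684 × 5.80 cm = 15.57 cm.

15.6 cm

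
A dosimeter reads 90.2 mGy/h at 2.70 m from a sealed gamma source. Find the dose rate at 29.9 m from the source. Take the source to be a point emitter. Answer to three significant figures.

0.736 mGy/h

Intensity scales as (d₁/d₂)², so the rate at 29.9 m is
90.2 × (2.70/29.9)² = 90.2 × 0.008154 = 0.7355 mGy/h.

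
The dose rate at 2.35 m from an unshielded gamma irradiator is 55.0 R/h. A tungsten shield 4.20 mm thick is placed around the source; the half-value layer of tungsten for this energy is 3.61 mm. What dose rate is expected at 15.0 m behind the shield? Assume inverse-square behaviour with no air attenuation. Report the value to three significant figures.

Distance alone: (2.35/15.0)² = 0.02454, so 55.0 × 0.02454 = 1.350 R/h.
Shield: 4.20/3.61 = 1.163 half-value layers → attenuation 2^(−1.163) = 0.4466.
Combined: 1.350 × 0.4466 = 0.6029 R/h.

0.603 R/h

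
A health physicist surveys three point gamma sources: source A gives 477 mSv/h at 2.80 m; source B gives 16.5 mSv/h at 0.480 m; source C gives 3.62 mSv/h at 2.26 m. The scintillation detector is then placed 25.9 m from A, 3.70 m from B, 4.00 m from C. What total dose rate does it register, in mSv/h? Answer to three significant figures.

7.01 mSv/h

By superposition, sum each source's inverse-square contribution:
A: 477 × (2.80/25.9)² = 5.575 mSv/h
B: 16.5 × (0.480/3.70)² = 0.2777 mSv/h
C: 3.62 × (2.26/4.00)² = 1.156 mSv/h
Total = 5.575 + 0.2777 + 1.156 = 7.009 mSv/h.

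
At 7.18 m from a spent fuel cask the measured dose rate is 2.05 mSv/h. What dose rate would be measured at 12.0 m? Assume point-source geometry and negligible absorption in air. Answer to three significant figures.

0.734 mSv/h

By the inverse-square law, scaling from 7.18 m to 12.0 m:
(7.18/12.0)² = 0.3580, so 2.05 × 0.3580 = 0.7339 mSv/h.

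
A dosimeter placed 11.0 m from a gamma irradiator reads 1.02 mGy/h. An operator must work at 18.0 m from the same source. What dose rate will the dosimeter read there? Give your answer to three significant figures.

Since intensity falls as 1/r², scaling from 11.0 m to 18.0 m:
(11.0/18.0)² = 0.3735, so 1.02 × 0.3735 = 0.3810 mGy/h.

0.381 mGy/h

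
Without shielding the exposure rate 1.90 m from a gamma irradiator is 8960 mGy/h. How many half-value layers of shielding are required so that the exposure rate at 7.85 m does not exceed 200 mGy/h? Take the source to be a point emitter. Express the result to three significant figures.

At 7.85 m, distance alone gives 8960 × (1.90/7.85)² = 8960 × 0.05858 = 524.9 mGy/h.
Further attenuation needed: 524.9/200 = 2.624.
n = log₂(2.624) = 1.392 half-value layers.

1.39 half-value layers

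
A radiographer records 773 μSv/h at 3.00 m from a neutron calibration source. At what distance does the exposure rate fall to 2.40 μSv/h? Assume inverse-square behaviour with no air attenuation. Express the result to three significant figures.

Intensity scales as (d₁/d₂)², so d₂ = d₁·√(I₁/I₂).
I₁/I₂ = 773/2.40 = 322.1, so d₂ = 3.00 × √322.1 = 53.84 m.

53.8 m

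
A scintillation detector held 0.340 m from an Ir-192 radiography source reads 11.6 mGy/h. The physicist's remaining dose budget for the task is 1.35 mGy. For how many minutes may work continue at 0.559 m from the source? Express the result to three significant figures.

Since intensity falls as 1/r², rate at 0.559 m:
(0.340/0.559)² = 0.3699, so 11.6 × 0.3699 = 4.291 mGy/h.
Stay time = 1.35 mGy ÷ 4.291 mGy/h = 0.3146 h = 18.88 min.

18.9 min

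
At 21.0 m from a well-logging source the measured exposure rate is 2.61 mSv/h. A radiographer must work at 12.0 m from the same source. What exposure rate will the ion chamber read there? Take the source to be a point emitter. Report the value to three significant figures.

Applying the 1/r² law, scaling from 21.0 m to 12.0 m:
(21.0/12.0)² = 3.062, so 2.61 × 3.062 = 7.992 mSv/h.

7.99 mSv/h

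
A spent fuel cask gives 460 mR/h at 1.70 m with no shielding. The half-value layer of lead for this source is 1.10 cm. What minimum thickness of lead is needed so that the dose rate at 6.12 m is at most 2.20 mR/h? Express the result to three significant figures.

At 6.12 m, distance alone gives (1.70/6.12)² = 0.07716, so 460 × 0.07716 = 35.49 mR/h.
Further attenuation needed: 35.49/2.20 = 16.13.
n = log₂(16.13) = 4.012 half-value layers.
Thickness = 4.012 × 1.10 cm = 4.413 cm.

4.41 cm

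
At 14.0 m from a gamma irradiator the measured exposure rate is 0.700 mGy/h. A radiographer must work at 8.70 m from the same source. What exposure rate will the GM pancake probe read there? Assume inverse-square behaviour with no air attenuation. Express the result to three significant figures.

Since intensity falls as 1/r², scaling from 14.0 m to 8.70 m:
(14.0/8.70)² = 2.590, so 0.700 × 2.590 = 1.813 mGy/h.

1.81 mGy/h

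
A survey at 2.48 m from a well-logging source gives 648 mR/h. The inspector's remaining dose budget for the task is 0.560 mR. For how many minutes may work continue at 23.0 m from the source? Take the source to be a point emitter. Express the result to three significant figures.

Applying the 1/r² law, rate at 23.0 m:
648 × (2.48/23.0)² = 648 × 0.01163 = 7.536 mR/h.
Stay time = 0.560 mR ÷ 7.536 mR/h = 0.07431 h = 4.459 min.

4.46 min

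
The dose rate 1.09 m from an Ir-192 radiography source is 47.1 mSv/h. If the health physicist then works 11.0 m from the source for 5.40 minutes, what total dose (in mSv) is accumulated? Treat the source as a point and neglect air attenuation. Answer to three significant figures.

Using I₁d₁² = I₂d₂², rate at 11.0 m:
(1.09/11.0)² = 0.009819, so 47.1 × 0.009819 = 0.4625 mSv/h.
Dose = rate × time = 0.4625 mSv/h × 0.09000 h = 0.04163 mSv.

0.0416 mSv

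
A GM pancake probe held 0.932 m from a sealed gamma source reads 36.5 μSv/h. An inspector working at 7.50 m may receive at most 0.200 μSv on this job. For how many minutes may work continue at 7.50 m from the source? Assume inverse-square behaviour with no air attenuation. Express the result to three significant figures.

21.3 min

Since intensity falls as 1/r², rate at 7.50 m:
(0.932/7.50)² = 0.01544, so 36.5 × 0.01544 = 0.5636 μSv/h.
Stay time = 0.200 μSv ÷ 0.5636 μSv/h = 0.3549 h = 21.29 min.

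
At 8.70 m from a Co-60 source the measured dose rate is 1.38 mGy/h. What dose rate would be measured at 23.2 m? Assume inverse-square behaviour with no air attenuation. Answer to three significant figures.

0.194 mGy/h

Using I₁d₁² = I₂d₂², scaling from 8.70 m to 23.2 m:
1.38 × (8.70/23.2)² = 1.38 × 0.1406 = 0.1940 mGy/h.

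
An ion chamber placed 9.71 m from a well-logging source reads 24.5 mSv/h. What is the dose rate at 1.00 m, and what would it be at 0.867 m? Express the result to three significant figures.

2310 mSv/h; 3070 mSv/h

Using I₁d₁² = I₂d₂²,
At 1.00 m: 24.5 × (9.71/1.00)² = 24.5 × 94.28 = 2310 mSv/h
At 0.867 m: (1.00/0.867)² = 1.330, so 2310 × 1.330 = 3072 mSv/h.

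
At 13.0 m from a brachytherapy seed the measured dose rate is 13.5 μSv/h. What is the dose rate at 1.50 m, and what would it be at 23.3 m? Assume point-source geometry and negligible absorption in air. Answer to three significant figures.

1010 μSv/h; 4.20 μSv/h

Intensity scales as (d₁/d₂)², so
At 1.50 m: 13.5 × (13.0/1.50)² = 13.5 × 75.11 = 1014 μSv/h
At 23.3 m: 1014 × (1.50/23.3)² = 1014 × 0.004144 = 4.202 μSv/h.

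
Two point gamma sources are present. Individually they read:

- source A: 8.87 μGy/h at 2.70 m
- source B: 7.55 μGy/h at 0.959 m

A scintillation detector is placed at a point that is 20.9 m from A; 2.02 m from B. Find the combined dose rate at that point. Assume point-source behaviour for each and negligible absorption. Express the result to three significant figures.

By superposition, sum each source's inverse-square contribution:
A: 8.87 × (2.70/20.9)² = 0.1480 μGy/h
B: 7.55 × (0.959/2.02)² = 1.702 μGy/h
Total = 0.1480 + 1.702 = 1.850 μGy/h.

1.85 μGy/h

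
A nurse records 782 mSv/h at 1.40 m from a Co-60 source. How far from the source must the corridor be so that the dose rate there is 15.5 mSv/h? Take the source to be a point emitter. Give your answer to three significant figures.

9.94 m

Applying the 1/r² law, d₂ = d₁·√(I₁/I₂).
I₁/I₂ = 782/15.5 = 50.45, so d₂ = 1.40 × √50.45 = 9.944 m.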